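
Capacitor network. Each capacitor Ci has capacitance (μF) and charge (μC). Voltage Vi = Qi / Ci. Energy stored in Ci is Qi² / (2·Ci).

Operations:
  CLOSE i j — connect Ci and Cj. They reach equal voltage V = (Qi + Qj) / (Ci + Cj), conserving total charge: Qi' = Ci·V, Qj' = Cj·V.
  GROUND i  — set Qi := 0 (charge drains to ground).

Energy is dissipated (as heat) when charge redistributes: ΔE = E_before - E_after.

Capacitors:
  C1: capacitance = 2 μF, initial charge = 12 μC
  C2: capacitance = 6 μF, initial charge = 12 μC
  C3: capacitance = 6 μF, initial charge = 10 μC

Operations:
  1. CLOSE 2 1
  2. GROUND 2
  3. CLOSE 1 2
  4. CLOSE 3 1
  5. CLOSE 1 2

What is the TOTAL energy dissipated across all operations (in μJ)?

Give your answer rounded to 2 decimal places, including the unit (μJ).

Answer: 46.73 μJ

Derivation:
Initial: C1(2μF, Q=12μC, V=6.00V), C2(6μF, Q=12μC, V=2.00V), C3(6μF, Q=10μC, V=1.67V)
Op 1: CLOSE 2-1: Q_total=24.00, C_total=8.00, V=3.00; Q2=18.00, Q1=6.00; dissipated=12.000
Op 2: GROUND 2: Q2=0; energy lost=27.000
Op 3: CLOSE 1-2: Q_total=6.00, C_total=8.00, V=0.75; Q1=1.50, Q2=4.50; dissipated=6.750
Op 4: CLOSE 3-1: Q_total=11.50, C_total=8.00, V=1.44; Q3=8.62, Q1=2.88; dissipated=0.630
Op 5: CLOSE 1-2: Q_total=7.38, C_total=8.00, V=0.92; Q1=1.84, Q2=5.53; dissipated=0.354
Total dissipated: 46.735 μJ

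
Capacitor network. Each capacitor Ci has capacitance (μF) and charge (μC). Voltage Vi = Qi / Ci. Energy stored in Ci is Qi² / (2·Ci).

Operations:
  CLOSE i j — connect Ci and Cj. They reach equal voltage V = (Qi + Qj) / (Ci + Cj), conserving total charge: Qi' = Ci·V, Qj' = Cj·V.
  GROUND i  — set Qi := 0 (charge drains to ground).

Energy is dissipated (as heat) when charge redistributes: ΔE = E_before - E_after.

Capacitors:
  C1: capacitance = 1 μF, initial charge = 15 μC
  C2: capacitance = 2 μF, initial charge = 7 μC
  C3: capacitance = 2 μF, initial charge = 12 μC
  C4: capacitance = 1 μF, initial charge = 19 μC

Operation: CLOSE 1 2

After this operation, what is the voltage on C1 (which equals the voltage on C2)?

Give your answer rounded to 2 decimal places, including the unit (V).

Answer: 7.33 V

Derivation:
Initial: C1(1μF, Q=15μC, V=15.00V), C2(2μF, Q=7μC, V=3.50V), C3(2μF, Q=12μC, V=6.00V), C4(1μF, Q=19μC, V=19.00V)
Op 1: CLOSE 1-2: Q_total=22.00, C_total=3.00, V=7.33; Q1=7.33, Q2=14.67; dissipated=44.083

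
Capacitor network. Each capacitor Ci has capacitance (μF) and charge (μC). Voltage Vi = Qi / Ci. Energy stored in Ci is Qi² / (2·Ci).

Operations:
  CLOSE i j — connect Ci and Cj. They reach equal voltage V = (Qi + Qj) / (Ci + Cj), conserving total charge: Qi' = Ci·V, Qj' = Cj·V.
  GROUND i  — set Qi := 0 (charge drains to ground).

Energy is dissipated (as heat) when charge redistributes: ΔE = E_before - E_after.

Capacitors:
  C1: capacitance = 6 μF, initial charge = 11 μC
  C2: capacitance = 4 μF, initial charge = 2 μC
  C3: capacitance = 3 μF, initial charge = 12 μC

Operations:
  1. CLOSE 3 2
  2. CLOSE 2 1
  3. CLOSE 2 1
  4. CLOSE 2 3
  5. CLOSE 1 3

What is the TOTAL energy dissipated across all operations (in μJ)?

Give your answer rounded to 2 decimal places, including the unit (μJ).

Initial: C1(6μF, Q=11μC, V=1.83V), C2(4μF, Q=2μC, V=0.50V), C3(3μF, Q=12μC, V=4.00V)
Op 1: CLOSE 3-2: Q_total=14.00, C_total=7.00, V=2.00; Q3=6.00, Q2=8.00; dissipated=10.500
Op 2: CLOSE 2-1: Q_total=19.00, C_total=10.00, V=1.90; Q2=7.60, Q1=11.40; dissipated=0.033
Op 3: CLOSE 2-1: Q_total=19.00, C_total=10.00, V=1.90; Q2=7.60, Q1=11.40; dissipated=0.000
Op 4: CLOSE 2-3: Q_total=13.60, C_total=7.00, V=1.94; Q2=7.77, Q3=5.83; dissipated=0.009
Op 5: CLOSE 1-3: Q_total=17.23, C_total=9.00, V=1.91; Q1=11.49, Q3=5.74; dissipated=0.002
Total dissipated: 10.544 μJ

Answer: 10.54 μJ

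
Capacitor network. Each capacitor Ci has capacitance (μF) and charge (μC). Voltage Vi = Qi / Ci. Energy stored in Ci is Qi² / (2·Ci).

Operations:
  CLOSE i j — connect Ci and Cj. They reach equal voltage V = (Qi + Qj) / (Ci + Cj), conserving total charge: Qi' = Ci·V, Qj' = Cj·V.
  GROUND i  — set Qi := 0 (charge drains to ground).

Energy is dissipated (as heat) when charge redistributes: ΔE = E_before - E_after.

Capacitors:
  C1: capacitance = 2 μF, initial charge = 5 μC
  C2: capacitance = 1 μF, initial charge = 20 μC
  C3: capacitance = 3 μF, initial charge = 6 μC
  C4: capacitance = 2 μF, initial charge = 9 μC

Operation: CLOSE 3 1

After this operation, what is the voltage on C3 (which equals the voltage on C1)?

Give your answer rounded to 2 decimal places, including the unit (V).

Answer: 2.20 V

Derivation:
Initial: C1(2μF, Q=5μC, V=2.50V), C2(1μF, Q=20μC, V=20.00V), C3(3μF, Q=6μC, V=2.00V), C4(2μF, Q=9μC, V=4.50V)
Op 1: CLOSE 3-1: Q_total=11.00, C_total=5.00, V=2.20; Q3=6.60, Q1=4.40; dissipated=0.150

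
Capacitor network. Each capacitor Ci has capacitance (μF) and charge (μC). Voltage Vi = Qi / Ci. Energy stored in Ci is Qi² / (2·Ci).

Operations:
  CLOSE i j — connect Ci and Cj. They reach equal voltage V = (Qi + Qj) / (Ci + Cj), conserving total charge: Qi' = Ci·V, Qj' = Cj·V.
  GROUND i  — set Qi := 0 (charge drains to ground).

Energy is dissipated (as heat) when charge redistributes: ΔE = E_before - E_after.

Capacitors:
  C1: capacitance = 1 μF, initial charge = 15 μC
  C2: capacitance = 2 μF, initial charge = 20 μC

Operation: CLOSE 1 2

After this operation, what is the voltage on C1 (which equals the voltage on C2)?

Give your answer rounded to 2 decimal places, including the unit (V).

Answer: 11.67 V

Derivation:
Initial: C1(1μF, Q=15μC, V=15.00V), C2(2μF, Q=20μC, V=10.00V)
Op 1: CLOSE 1-2: Q_total=35.00, C_total=3.00, V=11.67; Q1=11.67, Q2=23.33; dissipated=8.333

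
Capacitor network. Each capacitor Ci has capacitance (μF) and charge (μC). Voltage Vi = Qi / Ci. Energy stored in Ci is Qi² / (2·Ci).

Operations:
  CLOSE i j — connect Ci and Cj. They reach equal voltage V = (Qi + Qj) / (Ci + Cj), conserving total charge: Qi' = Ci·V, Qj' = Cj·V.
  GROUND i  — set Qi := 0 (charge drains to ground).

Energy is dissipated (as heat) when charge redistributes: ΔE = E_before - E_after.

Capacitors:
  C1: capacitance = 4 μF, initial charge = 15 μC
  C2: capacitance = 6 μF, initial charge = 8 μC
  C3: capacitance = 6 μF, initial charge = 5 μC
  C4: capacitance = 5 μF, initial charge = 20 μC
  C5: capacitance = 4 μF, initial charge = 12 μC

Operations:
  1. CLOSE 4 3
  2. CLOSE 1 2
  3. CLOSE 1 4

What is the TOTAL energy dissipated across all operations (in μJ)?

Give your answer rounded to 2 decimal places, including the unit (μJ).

Initial: C1(4μF, Q=15μC, V=3.75V), C2(6μF, Q=8μC, V=1.33V), C3(6μF, Q=5μC, V=0.83V), C4(5μF, Q=20μC, V=4.00V), C5(4μF, Q=12μC, V=3.00V)
Op 1: CLOSE 4-3: Q_total=25.00, C_total=11.00, V=2.27; Q4=11.36, Q3=13.64; dissipated=13.674
Op 2: CLOSE 1-2: Q_total=23.00, C_total=10.00, V=2.30; Q1=9.20, Q2=13.80; dissipated=7.008
Op 3: CLOSE 1-4: Q_total=20.56, C_total=9.00, V=2.28; Q1=9.14, Q4=11.42; dissipated=0.001
Total dissipated: 20.683 μJ

Answer: 20.68 μJ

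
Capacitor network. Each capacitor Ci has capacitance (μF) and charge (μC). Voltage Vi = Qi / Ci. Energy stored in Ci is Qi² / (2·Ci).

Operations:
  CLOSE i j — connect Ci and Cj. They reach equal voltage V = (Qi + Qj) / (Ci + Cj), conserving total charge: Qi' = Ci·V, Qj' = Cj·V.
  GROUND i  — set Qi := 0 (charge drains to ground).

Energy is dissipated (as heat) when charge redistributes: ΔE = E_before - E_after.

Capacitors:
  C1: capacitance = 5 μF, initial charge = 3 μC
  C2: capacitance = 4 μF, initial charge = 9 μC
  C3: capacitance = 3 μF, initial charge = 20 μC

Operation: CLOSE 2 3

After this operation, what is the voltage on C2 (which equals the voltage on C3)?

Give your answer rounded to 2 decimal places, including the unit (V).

Answer: 4.14 V

Derivation:
Initial: C1(5μF, Q=3μC, V=0.60V), C2(4μF, Q=9μC, V=2.25V), C3(3μF, Q=20μC, V=6.67V)
Op 1: CLOSE 2-3: Q_total=29.00, C_total=7.00, V=4.14; Q2=16.57, Q3=12.43; dissipated=16.720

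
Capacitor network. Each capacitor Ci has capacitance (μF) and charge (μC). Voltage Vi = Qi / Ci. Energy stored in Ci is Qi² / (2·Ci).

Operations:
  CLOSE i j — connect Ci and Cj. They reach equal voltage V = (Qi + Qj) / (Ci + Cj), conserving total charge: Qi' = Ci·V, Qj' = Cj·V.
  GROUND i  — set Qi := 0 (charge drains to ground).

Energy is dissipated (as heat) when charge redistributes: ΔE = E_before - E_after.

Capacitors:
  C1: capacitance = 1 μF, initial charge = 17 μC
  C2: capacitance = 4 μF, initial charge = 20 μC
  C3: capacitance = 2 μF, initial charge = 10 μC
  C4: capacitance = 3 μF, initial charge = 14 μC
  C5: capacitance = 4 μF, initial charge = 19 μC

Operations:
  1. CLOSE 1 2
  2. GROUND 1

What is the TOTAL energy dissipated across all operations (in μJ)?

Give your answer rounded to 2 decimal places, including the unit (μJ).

Initial: C1(1μF, Q=17μC, V=17.00V), C2(4μF, Q=20μC, V=5.00V), C3(2μF, Q=10μC, V=5.00V), C4(3μF, Q=14μC, V=4.67V), C5(4μF, Q=19μC, V=4.75V)
Op 1: CLOSE 1-2: Q_total=37.00, C_total=5.00, V=7.40; Q1=7.40, Q2=29.60; dissipated=57.600
Op 2: GROUND 1: Q1=0; energy lost=27.380
Total dissipated: 84.980 μJ

Answer: 84.98 μJ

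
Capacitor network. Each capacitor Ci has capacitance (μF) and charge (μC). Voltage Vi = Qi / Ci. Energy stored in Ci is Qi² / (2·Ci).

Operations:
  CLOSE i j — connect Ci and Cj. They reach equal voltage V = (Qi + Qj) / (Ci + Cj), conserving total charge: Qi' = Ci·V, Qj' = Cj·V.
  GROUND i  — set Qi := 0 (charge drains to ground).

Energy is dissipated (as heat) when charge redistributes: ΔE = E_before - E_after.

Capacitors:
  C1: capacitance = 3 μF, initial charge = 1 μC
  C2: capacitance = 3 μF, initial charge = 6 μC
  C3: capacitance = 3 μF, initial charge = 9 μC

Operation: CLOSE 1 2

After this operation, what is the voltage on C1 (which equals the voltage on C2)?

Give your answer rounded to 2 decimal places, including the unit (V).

Initial: C1(3μF, Q=1μC, V=0.33V), C2(3μF, Q=6μC, V=2.00V), C3(3μF, Q=9μC, V=3.00V)
Op 1: CLOSE 1-2: Q_total=7.00, C_total=6.00, V=1.17; Q1=3.50, Q2=3.50; dissipated=2.083

Answer: 1.17 V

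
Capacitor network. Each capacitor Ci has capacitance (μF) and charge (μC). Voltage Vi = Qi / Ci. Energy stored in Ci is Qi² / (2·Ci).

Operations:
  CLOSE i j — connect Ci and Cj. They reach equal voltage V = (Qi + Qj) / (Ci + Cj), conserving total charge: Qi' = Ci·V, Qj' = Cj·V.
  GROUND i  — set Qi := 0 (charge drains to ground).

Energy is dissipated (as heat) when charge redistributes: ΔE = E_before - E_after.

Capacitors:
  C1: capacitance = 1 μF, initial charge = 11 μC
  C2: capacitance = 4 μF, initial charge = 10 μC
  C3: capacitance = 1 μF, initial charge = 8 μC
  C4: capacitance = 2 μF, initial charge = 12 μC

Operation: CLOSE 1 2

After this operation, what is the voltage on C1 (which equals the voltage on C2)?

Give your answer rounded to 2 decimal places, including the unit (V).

Initial: C1(1μF, Q=11μC, V=11.00V), C2(4μF, Q=10μC, V=2.50V), C3(1μF, Q=8μC, V=8.00V), C4(2μF, Q=12μC, V=6.00V)
Op 1: CLOSE 1-2: Q_total=21.00, C_total=5.00, V=4.20; Q1=4.20, Q2=16.80; dissipated=28.900

Answer: 4.20 V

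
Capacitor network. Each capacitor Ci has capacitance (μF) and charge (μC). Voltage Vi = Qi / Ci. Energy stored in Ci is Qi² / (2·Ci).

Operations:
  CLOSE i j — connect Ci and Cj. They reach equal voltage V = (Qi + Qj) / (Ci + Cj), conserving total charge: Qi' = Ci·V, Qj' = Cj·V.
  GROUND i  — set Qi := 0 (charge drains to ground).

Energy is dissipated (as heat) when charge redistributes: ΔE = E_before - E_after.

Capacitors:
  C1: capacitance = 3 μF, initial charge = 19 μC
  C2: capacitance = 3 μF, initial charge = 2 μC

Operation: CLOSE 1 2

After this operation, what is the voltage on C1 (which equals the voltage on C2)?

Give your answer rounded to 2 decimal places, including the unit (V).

Initial: C1(3μF, Q=19μC, V=6.33V), C2(3μF, Q=2μC, V=0.67V)
Op 1: CLOSE 1-2: Q_total=21.00, C_total=6.00, V=3.50; Q1=10.50, Q2=10.50; dissipated=24.083

Answer: 3.50 V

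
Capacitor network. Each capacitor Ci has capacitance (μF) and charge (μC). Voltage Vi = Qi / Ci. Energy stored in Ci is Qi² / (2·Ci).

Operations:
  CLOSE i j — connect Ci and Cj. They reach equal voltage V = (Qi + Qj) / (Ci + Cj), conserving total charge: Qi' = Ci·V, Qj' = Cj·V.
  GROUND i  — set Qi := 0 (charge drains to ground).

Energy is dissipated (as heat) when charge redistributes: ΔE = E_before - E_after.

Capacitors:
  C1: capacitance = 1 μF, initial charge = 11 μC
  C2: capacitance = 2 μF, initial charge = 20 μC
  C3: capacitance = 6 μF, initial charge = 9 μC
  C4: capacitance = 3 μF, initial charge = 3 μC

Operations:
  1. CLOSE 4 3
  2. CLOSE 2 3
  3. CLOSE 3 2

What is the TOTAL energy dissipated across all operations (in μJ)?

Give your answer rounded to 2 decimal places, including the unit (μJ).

Answer: 56.58 μJ

Derivation:
Initial: C1(1μF, Q=11μC, V=11.00V), C2(2μF, Q=20μC, V=10.00V), C3(6μF, Q=9μC, V=1.50V), C4(3μF, Q=3μC, V=1.00V)
Op 1: CLOSE 4-3: Q_total=12.00, C_total=9.00, V=1.33; Q4=4.00, Q3=8.00; dissipated=0.250
Op 2: CLOSE 2-3: Q_total=28.00, C_total=8.00, V=3.50; Q2=7.00, Q3=21.00; dissipated=56.333
Op 3: CLOSE 3-2: Q_total=28.00, C_total=8.00, V=3.50; Q3=21.00, Q2=7.00; dissipated=0.000
Total dissipated: 56.583 μJ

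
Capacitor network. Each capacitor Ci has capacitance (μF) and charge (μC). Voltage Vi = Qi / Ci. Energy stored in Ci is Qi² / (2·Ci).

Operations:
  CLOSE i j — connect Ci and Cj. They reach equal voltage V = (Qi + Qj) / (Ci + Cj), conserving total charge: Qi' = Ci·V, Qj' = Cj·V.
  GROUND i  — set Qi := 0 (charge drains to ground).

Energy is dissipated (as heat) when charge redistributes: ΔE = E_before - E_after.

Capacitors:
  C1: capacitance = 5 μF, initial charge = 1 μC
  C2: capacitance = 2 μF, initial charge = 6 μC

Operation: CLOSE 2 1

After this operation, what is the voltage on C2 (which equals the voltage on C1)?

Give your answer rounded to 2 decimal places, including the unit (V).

Answer: 1.00 V

Derivation:
Initial: C1(5μF, Q=1μC, V=0.20V), C2(2μF, Q=6μC, V=3.00V)
Op 1: CLOSE 2-1: Q_total=7.00, C_total=7.00, V=1.00; Q2=2.00, Q1=5.00; dissipated=5.600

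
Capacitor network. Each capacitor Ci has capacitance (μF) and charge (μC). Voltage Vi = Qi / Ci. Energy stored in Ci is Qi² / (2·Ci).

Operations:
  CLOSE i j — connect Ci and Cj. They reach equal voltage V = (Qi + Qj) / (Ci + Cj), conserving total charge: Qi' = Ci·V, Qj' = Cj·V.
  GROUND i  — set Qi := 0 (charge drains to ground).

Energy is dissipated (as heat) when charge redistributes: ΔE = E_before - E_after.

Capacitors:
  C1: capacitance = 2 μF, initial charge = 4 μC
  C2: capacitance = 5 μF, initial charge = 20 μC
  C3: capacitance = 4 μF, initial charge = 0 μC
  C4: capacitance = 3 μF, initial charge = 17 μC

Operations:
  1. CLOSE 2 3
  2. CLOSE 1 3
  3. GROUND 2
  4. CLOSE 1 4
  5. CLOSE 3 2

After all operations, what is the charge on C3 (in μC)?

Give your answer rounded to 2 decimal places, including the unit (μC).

Answer: 3.82 μC

Derivation:
Initial: C1(2μF, Q=4μC, V=2.00V), C2(5μF, Q=20μC, V=4.00V), C3(4μF, Q=0μC, V=0.00V), C4(3μF, Q=17μC, V=5.67V)
Op 1: CLOSE 2-3: Q_total=20.00, C_total=9.00, V=2.22; Q2=11.11, Q3=8.89; dissipated=17.778
Op 2: CLOSE 1-3: Q_total=12.89, C_total=6.00, V=2.15; Q1=4.30, Q3=8.59; dissipated=0.033
Op 3: GROUND 2: Q2=0; energy lost=12.346
Op 4: CLOSE 1-4: Q_total=21.30, C_total=5.00, V=4.26; Q1=8.52, Q4=12.78; dissipated=7.428
Op 5: CLOSE 3-2: Q_total=8.59, C_total=9.00, V=0.95; Q3=3.82, Q2=4.77; dissipated=5.127
Final charges: Q1=8.52, Q2=4.77, Q3=3.82, Q4=12.78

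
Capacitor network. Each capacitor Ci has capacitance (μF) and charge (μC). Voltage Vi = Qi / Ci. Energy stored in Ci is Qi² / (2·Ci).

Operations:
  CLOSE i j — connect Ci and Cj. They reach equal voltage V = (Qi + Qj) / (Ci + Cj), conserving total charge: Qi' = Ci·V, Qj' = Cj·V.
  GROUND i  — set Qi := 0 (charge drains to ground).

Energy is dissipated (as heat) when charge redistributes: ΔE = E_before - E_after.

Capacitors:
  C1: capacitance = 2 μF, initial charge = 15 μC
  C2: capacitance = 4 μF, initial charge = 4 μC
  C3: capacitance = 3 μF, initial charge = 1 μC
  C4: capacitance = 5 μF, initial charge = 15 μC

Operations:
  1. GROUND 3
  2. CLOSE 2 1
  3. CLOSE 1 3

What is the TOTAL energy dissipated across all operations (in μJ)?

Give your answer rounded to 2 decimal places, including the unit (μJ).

Answer: 34.35 μJ

Derivation:
Initial: C1(2μF, Q=15μC, V=7.50V), C2(4μF, Q=4μC, V=1.00V), C3(3μF, Q=1μC, V=0.33V), C4(5μF, Q=15μC, V=3.00V)
Op 1: GROUND 3: Q3=0; energy lost=0.167
Op 2: CLOSE 2-1: Q_total=19.00, C_total=6.00, V=3.17; Q2=12.67, Q1=6.33; dissipated=28.167
Op 3: CLOSE 1-3: Q_total=6.33, C_total=5.00, V=1.27; Q1=2.53, Q3=3.80; dissipated=6.017
Total dissipated: 34.350 μJ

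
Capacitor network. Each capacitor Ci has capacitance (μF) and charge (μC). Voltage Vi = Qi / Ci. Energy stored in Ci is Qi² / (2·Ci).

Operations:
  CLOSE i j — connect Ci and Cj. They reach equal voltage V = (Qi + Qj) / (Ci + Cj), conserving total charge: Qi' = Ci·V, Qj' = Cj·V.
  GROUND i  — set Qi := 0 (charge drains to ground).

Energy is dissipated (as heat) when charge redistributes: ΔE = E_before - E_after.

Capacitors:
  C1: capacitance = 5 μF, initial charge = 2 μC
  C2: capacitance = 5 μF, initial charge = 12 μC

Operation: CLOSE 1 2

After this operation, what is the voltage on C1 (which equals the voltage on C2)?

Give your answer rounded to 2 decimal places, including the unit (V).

Answer: 1.40 V

Derivation:
Initial: C1(5μF, Q=2μC, V=0.40V), C2(5μF, Q=12μC, V=2.40V)
Op 1: CLOSE 1-2: Q_total=14.00, C_total=10.00, V=1.40; Q1=7.00, Q2=7.00; dissipated=5.000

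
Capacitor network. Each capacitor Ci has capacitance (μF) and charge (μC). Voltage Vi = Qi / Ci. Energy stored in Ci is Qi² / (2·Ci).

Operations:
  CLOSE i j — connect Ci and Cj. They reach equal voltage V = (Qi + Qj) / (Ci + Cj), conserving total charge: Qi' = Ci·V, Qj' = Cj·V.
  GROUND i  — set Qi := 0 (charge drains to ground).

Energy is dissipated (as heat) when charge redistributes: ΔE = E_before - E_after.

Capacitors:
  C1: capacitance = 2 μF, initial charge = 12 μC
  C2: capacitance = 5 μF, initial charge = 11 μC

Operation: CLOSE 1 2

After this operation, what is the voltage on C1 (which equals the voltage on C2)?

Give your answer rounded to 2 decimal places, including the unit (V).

Initial: C1(2μF, Q=12μC, V=6.00V), C2(5μF, Q=11μC, V=2.20V)
Op 1: CLOSE 1-2: Q_total=23.00, C_total=7.00, V=3.29; Q1=6.57, Q2=16.43; dissipated=10.314

Answer: 3.29 V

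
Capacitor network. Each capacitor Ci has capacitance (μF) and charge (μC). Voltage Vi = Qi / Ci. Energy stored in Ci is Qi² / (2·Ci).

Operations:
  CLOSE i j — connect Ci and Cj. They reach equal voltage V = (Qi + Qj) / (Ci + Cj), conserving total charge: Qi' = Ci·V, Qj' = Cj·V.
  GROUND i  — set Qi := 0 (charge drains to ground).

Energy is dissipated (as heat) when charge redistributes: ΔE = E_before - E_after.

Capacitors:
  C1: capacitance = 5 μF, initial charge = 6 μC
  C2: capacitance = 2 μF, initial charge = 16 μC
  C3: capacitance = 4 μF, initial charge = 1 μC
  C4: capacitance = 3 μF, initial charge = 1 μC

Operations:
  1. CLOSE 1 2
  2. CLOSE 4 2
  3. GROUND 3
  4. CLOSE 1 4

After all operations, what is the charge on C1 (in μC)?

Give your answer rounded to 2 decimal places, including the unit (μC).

Answer: 12.55 μC

Derivation:
Initial: C1(5μF, Q=6μC, V=1.20V), C2(2μF, Q=16μC, V=8.00V), C3(4μF, Q=1μC, V=0.25V), C4(3μF, Q=1μC, V=0.33V)
Op 1: CLOSE 1-2: Q_total=22.00, C_total=7.00, V=3.14; Q1=15.71, Q2=6.29; dissipated=33.029
Op 2: CLOSE 4-2: Q_total=7.29, C_total=5.00, V=1.46; Q4=4.37, Q2=2.91; dissipated=4.736
Op 3: GROUND 3: Q3=0; energy lost=0.125
Op 4: CLOSE 1-4: Q_total=20.09, C_total=8.00, V=2.51; Q1=12.55, Q4=7.53; dissipated=2.664
Final charges: Q1=12.55, Q2=2.91, Q3=0.00, Q4=7.53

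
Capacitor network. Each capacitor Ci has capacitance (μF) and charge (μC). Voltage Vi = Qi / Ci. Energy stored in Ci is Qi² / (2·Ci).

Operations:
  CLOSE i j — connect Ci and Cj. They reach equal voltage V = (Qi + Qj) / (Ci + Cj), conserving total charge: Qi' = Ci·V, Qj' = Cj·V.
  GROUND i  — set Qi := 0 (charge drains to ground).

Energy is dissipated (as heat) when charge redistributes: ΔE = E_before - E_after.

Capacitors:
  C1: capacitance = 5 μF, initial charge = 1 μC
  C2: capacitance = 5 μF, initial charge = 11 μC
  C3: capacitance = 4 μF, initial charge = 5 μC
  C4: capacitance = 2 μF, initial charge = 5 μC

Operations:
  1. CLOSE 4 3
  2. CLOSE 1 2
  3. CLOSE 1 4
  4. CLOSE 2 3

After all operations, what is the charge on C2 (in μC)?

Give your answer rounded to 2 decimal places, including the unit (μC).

Answer: 7.04 μC

Derivation:
Initial: C1(5μF, Q=1μC, V=0.20V), C2(5μF, Q=11μC, V=2.20V), C3(4μF, Q=5μC, V=1.25V), C4(2μF, Q=5μC, V=2.50V)
Op 1: CLOSE 4-3: Q_total=10.00, C_total=6.00, V=1.67; Q4=3.33, Q3=6.67; dissipated=1.042
Op 2: CLOSE 1-2: Q_total=12.00, C_total=10.00, V=1.20; Q1=6.00, Q2=6.00; dissipated=5.000
Op 3: CLOSE 1-4: Q_total=9.33, C_total=7.00, V=1.33; Q1=6.67, Q4=2.67; dissipated=0.156
Op 4: CLOSE 2-3: Q_total=12.67, C_total=9.00, V=1.41; Q2=7.04, Q3=5.63; dissipated=0.242
Final charges: Q1=6.67, Q2=7.04, Q3=5.63, Q4=2.67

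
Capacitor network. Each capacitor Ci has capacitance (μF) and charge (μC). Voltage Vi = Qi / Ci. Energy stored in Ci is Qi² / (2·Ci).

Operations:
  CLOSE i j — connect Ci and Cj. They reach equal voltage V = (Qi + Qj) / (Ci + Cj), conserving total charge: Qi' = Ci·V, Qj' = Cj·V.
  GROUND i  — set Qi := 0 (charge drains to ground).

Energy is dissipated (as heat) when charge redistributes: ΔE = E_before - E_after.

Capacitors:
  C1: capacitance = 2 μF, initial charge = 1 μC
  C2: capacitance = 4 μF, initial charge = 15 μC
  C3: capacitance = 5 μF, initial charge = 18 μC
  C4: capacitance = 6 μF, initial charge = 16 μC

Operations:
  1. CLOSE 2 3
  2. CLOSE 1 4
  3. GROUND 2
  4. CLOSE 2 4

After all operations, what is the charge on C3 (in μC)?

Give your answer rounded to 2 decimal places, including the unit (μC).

Initial: C1(2μF, Q=1μC, V=0.50V), C2(4μF, Q=15μC, V=3.75V), C3(5μF, Q=18μC, V=3.60V), C4(6μF, Q=16μC, V=2.67V)
Op 1: CLOSE 2-3: Q_total=33.00, C_total=9.00, V=3.67; Q2=14.67, Q3=18.33; dissipated=0.025
Op 2: CLOSE 1-4: Q_total=17.00, C_total=8.00, V=2.12; Q1=4.25, Q4=12.75; dissipated=3.521
Op 3: GROUND 2: Q2=0; energy lost=26.889
Op 4: CLOSE 2-4: Q_total=12.75, C_total=10.00, V=1.27; Q2=5.10, Q4=7.65; dissipated=5.419
Final charges: Q1=4.25, Q2=5.10, Q3=18.33, Q4=7.65

Answer: 18.33 μC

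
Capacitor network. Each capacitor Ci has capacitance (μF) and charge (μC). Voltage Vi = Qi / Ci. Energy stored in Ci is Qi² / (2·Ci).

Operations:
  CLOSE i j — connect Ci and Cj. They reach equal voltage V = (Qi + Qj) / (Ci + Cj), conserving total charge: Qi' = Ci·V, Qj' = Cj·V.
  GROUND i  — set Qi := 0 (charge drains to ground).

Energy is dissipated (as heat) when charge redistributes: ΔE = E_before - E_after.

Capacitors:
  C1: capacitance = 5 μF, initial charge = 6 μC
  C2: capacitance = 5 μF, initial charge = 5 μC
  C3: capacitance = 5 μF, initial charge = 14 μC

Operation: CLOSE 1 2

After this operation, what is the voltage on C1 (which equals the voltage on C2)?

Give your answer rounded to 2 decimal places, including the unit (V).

Answer: 1.10 V

Derivation:
Initial: C1(5μF, Q=6μC, V=1.20V), C2(5μF, Q=5μC, V=1.00V), C3(5μF, Q=14μC, V=2.80V)
Op 1: CLOSE 1-2: Q_total=11.00, C_total=10.00, V=1.10; Q1=5.50, Q2=5.50; dissipated=0.050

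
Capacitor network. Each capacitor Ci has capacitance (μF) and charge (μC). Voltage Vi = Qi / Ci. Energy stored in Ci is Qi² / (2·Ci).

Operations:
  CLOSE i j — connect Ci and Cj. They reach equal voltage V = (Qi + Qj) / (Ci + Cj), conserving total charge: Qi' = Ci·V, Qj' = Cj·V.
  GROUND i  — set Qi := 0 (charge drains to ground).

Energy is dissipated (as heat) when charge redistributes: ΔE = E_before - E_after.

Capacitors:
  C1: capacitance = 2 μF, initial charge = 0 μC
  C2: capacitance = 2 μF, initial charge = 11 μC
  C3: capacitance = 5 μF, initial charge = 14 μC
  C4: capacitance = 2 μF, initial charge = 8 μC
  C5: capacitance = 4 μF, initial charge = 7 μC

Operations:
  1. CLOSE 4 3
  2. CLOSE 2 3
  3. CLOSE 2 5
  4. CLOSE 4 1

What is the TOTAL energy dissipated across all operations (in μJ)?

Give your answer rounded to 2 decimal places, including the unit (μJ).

Answer: 12.78 μJ

Derivation:
Initial: C1(2μF, Q=0μC, V=0.00V), C2(2μF, Q=11μC, V=5.50V), C3(5μF, Q=14μC, V=2.80V), C4(2μF, Q=8μC, V=4.00V), C5(4μF, Q=7μC, V=1.75V)
Op 1: CLOSE 4-3: Q_total=22.00, C_total=7.00, V=3.14; Q4=6.29, Q3=15.71; dissipated=1.029
Op 2: CLOSE 2-3: Q_total=26.71, C_total=7.00, V=3.82; Q2=7.63, Q3=19.08; dissipated=3.969
Op 3: CLOSE 2-5: Q_total=14.63, C_total=6.00, V=2.44; Q2=4.88, Q5=9.76; dissipated=2.846
Op 4: CLOSE 4-1: Q_total=6.29, C_total=4.00, V=1.57; Q4=3.14, Q1=3.14; dissipated=4.939
Total dissipated: 12.782 μJ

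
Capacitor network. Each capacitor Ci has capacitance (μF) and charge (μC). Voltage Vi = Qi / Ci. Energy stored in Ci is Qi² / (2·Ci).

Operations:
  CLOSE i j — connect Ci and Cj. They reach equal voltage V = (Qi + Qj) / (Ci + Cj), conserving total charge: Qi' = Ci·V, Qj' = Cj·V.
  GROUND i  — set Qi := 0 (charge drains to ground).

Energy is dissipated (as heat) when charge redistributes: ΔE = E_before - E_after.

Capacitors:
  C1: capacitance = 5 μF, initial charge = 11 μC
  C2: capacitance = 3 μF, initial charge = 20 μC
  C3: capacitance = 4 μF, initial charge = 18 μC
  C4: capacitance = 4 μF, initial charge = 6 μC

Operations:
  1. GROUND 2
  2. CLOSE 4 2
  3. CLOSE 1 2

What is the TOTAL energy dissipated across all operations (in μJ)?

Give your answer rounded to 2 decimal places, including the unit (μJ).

Initial: C1(5μF, Q=11μC, V=2.20V), C2(3μF, Q=20μC, V=6.67V), C3(4μF, Q=18μC, V=4.50V), C4(4μF, Q=6μC, V=1.50V)
Op 1: GROUND 2: Q2=0; energy lost=66.667
Op 2: CLOSE 4-2: Q_total=6.00, C_total=7.00, V=0.86; Q4=3.43, Q2=2.57; dissipated=1.929
Op 3: CLOSE 1-2: Q_total=13.57, C_total=8.00, V=1.70; Q1=8.48, Q2=5.09; dissipated=1.691
Total dissipated: 70.286 μJ

Answer: 70.29 μJ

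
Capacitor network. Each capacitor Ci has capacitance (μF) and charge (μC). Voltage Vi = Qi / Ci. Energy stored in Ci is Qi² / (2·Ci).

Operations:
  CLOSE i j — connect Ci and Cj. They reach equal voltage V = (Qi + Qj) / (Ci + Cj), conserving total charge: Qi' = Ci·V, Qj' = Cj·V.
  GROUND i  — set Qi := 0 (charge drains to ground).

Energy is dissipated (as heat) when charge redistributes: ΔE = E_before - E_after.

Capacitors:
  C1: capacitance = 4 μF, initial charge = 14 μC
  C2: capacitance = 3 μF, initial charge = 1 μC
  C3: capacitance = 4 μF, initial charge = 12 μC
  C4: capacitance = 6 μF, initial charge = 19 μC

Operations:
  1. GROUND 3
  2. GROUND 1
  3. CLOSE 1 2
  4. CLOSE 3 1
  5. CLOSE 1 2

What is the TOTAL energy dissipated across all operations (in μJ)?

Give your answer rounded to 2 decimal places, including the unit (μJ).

Initial: C1(4μF, Q=14μC, V=3.50V), C2(3μF, Q=1μC, V=0.33V), C3(4μF, Q=12μC, V=3.00V), C4(6μF, Q=19μC, V=3.17V)
Op 1: GROUND 3: Q3=0; energy lost=18.000
Op 2: GROUND 1: Q1=0; energy lost=24.500
Op 3: CLOSE 1-2: Q_total=1.00, C_total=7.00, V=0.14; Q1=0.57, Q2=0.43; dissipated=0.095
Op 4: CLOSE 3-1: Q_total=0.57, C_total=8.00, V=0.07; Q3=0.29, Q1=0.29; dissipated=0.020
Op 5: CLOSE 1-2: Q_total=0.71, C_total=7.00, V=0.10; Q1=0.41, Q2=0.31; dissipated=0.004
Total dissipated: 42.620 μJ

Answer: 42.62 μJ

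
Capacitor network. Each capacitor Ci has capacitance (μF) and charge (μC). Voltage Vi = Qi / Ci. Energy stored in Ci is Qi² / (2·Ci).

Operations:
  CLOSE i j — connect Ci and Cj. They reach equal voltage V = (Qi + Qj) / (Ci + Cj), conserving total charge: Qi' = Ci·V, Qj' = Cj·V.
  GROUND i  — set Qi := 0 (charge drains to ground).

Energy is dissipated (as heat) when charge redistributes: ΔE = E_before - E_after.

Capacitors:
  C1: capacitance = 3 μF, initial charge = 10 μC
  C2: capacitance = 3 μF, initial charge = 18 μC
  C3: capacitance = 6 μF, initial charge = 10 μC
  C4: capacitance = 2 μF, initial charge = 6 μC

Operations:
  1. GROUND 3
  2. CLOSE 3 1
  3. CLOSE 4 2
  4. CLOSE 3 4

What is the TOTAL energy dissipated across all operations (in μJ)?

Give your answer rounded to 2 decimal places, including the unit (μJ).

Answer: 35.05 μJ

Derivation:
Initial: C1(3μF, Q=10μC, V=3.33V), C2(3μF, Q=18μC, V=6.00V), C3(6μF, Q=10μC, V=1.67V), C4(2μF, Q=6μC, V=3.00V)
Op 1: GROUND 3: Q3=0; energy lost=8.333
Op 2: CLOSE 3-1: Q_total=10.00, C_total=9.00, V=1.11; Q3=6.67, Q1=3.33; dissipated=11.111
Op 3: CLOSE 4-2: Q_total=24.00, C_total=5.00, V=4.80; Q4=9.60, Q2=14.40; dissipated=5.400
Op 4: CLOSE 3-4: Q_total=16.27, C_total=8.00, V=2.03; Q3=12.20, Q4=4.07; dissipated=10.206
Total dissipated: 35.050 μJ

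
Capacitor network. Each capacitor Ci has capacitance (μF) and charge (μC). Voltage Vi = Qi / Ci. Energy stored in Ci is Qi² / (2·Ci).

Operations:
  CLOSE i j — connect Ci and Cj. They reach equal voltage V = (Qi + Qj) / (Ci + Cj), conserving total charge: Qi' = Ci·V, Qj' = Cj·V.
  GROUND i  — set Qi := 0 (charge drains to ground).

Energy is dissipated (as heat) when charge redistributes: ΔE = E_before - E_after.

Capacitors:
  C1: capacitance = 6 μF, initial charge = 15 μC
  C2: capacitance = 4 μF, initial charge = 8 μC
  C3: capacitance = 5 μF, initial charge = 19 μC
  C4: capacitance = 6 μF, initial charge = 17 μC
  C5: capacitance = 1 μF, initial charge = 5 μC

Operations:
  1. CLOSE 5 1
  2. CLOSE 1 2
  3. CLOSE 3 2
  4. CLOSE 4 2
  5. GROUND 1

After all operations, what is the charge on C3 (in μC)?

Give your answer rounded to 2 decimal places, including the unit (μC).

Initial: C1(6μF, Q=15μC, V=2.50V), C2(4μF, Q=8μC, V=2.00V), C3(5μF, Q=19μC, V=3.80V), C4(6μF, Q=17μC, V=2.83V), C5(1μF, Q=5μC, V=5.00V)
Op 1: CLOSE 5-1: Q_total=20.00, C_total=7.00, V=2.86; Q5=2.86, Q1=17.14; dissipated=2.679
Op 2: CLOSE 1-2: Q_total=25.14, C_total=10.00, V=2.51; Q1=15.09, Q2=10.06; dissipated=0.882
Op 3: CLOSE 3-2: Q_total=29.06, C_total=9.00, V=3.23; Q3=16.14, Q2=12.91; dissipated=1.837
Op 4: CLOSE 4-2: Q_total=29.91, C_total=10.00, V=2.99; Q4=17.95, Q2=11.97; dissipated=0.187
Op 5: GROUND 1: Q1=0; energy lost=18.965
Final charges: Q1=0.00, Q2=11.97, Q3=16.14, Q4=17.95, Q5=2.86

Answer: 16.14 μC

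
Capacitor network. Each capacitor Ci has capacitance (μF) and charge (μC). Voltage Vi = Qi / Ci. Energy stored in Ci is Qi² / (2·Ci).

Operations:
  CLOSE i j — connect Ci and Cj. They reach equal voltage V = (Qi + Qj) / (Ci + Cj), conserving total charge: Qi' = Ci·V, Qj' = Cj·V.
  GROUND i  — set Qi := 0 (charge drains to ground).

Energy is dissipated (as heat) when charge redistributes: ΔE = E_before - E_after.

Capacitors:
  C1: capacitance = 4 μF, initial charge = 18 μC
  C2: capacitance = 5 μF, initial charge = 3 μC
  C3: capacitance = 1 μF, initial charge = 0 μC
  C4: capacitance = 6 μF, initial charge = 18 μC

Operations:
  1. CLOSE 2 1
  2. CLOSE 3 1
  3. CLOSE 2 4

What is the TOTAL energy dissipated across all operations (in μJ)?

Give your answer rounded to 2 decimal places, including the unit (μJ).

Initial: C1(4μF, Q=18μC, V=4.50V), C2(5μF, Q=3μC, V=0.60V), C3(1μF, Q=0μC, V=0.00V), C4(6μF, Q=18μC, V=3.00V)
Op 1: CLOSE 2-1: Q_total=21.00, C_total=9.00, V=2.33; Q2=11.67, Q1=9.33; dissipated=16.900
Op 2: CLOSE 3-1: Q_total=9.33, C_total=5.00, V=1.87; Q3=1.87, Q1=7.47; dissipated=2.178
Op 3: CLOSE 2-4: Q_total=29.67, C_total=11.00, V=2.70; Q2=13.48, Q4=16.18; dissipated=0.606
Total dissipated: 19.684 μJ

Answer: 19.68 μJ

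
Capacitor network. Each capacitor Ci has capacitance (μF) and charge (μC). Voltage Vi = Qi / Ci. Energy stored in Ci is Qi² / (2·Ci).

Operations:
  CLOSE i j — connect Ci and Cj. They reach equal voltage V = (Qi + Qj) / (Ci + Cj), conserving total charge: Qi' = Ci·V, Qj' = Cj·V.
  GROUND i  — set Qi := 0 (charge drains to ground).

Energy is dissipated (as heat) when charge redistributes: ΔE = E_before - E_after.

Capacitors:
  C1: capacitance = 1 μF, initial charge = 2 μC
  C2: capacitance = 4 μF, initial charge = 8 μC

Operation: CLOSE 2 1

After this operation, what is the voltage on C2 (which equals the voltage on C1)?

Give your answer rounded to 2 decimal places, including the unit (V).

Initial: C1(1μF, Q=2μC, V=2.00V), C2(4μF, Q=8μC, V=2.00V)
Op 1: CLOSE 2-1: Q_total=10.00, C_total=5.00, V=2.00; Q2=8.00, Q1=2.00; dissipated=0.000

Answer: 2.00 V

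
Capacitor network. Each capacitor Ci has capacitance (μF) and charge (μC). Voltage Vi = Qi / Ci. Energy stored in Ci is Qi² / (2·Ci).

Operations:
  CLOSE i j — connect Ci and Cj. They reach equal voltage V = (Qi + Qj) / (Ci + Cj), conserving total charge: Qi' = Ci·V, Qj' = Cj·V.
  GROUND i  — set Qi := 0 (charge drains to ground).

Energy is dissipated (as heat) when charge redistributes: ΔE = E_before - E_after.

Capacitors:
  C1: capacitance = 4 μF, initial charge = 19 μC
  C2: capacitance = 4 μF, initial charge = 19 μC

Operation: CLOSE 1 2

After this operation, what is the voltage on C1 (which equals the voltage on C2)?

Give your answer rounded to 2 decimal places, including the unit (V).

Answer: 4.75 V

Derivation:
Initial: C1(4μF, Q=19μC, V=4.75V), C2(4μF, Q=19μC, V=4.75V)
Op 1: CLOSE 1-2: Q_total=38.00, C_total=8.00, V=4.75; Q1=19.00, Q2=19.00; dissipated=0.000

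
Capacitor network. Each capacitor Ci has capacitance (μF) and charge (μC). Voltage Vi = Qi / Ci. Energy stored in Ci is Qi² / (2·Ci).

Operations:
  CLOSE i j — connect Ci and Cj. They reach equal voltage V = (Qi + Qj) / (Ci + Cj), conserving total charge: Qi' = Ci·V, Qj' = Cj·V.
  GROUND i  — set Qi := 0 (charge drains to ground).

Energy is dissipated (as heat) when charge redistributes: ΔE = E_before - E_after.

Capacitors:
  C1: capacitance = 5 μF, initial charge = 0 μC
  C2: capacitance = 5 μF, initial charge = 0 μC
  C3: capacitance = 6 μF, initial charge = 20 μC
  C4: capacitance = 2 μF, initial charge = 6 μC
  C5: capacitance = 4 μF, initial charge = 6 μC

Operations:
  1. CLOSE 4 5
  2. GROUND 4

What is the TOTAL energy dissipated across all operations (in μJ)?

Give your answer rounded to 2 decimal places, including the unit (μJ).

Initial: C1(5μF, Q=0μC, V=0.00V), C2(5μF, Q=0μC, V=0.00V), C3(6μF, Q=20μC, V=3.33V), C4(2μF, Q=6μC, V=3.00V), C5(4μF, Q=6μC, V=1.50V)
Op 1: CLOSE 4-5: Q_total=12.00, C_total=6.00, V=2.00; Q4=4.00, Q5=8.00; dissipated=1.500
Op 2: GROUND 4: Q4=0; energy lost=4.000
Total dissipated: 5.500 μJ

Answer: 5.50 μJ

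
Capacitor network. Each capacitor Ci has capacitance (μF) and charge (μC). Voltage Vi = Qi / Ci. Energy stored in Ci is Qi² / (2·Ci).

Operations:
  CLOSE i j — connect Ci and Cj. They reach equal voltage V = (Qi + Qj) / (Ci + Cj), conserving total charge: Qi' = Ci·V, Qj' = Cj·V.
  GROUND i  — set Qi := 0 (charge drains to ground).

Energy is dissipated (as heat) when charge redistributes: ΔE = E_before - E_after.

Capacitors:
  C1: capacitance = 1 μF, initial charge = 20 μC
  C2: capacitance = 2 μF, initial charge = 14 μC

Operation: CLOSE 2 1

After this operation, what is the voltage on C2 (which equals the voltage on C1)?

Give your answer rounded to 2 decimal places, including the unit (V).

Initial: C1(1μF, Q=20μC, V=20.00V), C2(2μF, Q=14μC, V=7.00V)
Op 1: CLOSE 2-1: Q_total=34.00, C_total=3.00, V=11.33; Q2=22.67, Q1=11.33; dissipated=56.333

Answer: 11.33 V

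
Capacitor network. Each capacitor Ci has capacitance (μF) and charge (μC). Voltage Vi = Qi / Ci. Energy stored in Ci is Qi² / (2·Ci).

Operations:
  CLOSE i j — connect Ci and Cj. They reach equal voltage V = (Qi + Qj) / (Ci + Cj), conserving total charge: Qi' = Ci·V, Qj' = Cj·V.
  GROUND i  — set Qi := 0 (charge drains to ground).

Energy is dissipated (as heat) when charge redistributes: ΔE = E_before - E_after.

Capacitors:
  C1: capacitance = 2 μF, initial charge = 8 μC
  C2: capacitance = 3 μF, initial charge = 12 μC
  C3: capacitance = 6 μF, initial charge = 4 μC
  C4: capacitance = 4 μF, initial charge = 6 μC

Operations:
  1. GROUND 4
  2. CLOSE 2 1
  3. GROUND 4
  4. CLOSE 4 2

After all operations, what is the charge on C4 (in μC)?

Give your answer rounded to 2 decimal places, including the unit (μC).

Answer: 6.86 μC

Derivation:
Initial: C1(2μF, Q=8μC, V=4.00V), C2(3μF, Q=12μC, V=4.00V), C3(6μF, Q=4μC, V=0.67V), C4(4μF, Q=6μC, V=1.50V)
Op 1: GROUND 4: Q4=0; energy lost=4.500
Op 2: CLOSE 2-1: Q_total=20.00, C_total=5.00, V=4.00; Q2=12.00, Q1=8.00; dissipated=0.000
Op 3: GROUND 4: Q4=0; energy lost=0.000
Op 4: CLOSE 4-2: Q_total=12.00, C_total=7.00, V=1.71; Q4=6.86, Q2=5.14; dissipated=13.714
Final charges: Q1=8.00, Q2=5.14, Q3=4.00, Q4=6.86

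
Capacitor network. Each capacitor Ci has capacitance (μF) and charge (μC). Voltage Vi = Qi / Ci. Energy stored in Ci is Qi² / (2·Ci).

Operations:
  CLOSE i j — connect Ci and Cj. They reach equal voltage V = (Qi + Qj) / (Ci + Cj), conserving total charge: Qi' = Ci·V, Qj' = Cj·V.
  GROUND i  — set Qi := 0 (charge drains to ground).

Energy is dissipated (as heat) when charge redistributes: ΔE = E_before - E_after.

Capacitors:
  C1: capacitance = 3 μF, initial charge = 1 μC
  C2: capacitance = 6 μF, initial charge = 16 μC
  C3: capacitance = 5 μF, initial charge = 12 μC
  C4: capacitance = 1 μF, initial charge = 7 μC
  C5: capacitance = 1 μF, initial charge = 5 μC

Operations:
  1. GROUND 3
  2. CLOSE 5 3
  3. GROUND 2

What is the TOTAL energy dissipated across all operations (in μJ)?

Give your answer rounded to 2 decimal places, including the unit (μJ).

Initial: C1(3μF, Q=1μC, V=0.33V), C2(6μF, Q=16μC, V=2.67V), C3(5μF, Q=12μC, V=2.40V), C4(1μF, Q=7μC, V=7.00V), C5(1μF, Q=5μC, V=5.00V)
Op 1: GROUND 3: Q3=0; energy lost=14.400
Op 2: CLOSE 5-3: Q_total=5.00, C_total=6.00, V=0.83; Q5=0.83, Q3=4.17; dissipated=10.417
Op 3: GROUND 2: Q2=0; energy lost=21.333
Total dissipated: 46.150 μJ

Answer: 46.15 μJ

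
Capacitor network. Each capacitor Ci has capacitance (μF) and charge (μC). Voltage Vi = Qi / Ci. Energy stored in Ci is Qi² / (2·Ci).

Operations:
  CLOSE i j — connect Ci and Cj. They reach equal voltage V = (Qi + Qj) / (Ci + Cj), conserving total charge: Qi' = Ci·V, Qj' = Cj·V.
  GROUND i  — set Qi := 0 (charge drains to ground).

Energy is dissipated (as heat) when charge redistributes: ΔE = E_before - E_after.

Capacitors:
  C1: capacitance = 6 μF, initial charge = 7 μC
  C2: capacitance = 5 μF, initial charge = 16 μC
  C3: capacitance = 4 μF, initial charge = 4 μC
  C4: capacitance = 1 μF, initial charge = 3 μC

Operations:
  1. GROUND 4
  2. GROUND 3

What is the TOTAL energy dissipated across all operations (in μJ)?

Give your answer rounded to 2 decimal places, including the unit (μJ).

Initial: C1(6μF, Q=7μC, V=1.17V), C2(5μF, Q=16μC, V=3.20V), C3(4μF, Q=4μC, V=1.00V), C4(1μF, Q=3μC, V=3.00V)
Op 1: GROUND 4: Q4=0; energy lost=4.500
Op 2: GROUND 3: Q3=0; energy lost=2.000
Total dissipated: 6.500 μJ

Answer: 6.50 μJ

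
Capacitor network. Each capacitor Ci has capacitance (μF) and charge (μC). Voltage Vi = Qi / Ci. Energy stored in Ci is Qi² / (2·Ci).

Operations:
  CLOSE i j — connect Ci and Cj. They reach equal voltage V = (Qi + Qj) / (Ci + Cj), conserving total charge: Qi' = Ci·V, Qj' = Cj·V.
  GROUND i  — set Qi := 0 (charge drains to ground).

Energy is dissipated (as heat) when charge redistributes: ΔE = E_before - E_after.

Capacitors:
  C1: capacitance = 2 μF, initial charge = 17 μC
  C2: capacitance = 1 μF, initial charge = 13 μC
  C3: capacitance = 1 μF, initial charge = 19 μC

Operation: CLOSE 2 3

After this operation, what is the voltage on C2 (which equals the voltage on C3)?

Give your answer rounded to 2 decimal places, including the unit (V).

Initial: C1(2μF, Q=17μC, V=8.50V), C2(1μF, Q=13μC, V=13.00V), C3(1μF, Q=19μC, V=19.00V)
Op 1: CLOSE 2-3: Q_total=32.00, C_total=2.00, V=16.00; Q2=16.00, Q3=16.00; dissipated=9.000

Answer: 16.00 V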